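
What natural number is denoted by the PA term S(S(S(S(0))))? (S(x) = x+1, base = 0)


Counting successors applied to 0:
4 applications of S to 0 = 4

4


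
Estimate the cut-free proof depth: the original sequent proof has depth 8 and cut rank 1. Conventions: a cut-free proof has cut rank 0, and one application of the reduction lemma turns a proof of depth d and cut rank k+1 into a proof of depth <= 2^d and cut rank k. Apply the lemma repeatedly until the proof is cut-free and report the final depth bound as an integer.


Each rank reduction sends depth d to at most 2^d; cut rank r needs r reductions.
2_0(8) = 8
2_1(8) = 2^8 = 256
Cut-free depth bound = 256

256


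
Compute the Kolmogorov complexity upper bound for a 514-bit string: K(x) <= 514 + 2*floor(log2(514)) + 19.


floor(log2(514)) = 9
2 * 9 = 18
K(x) <= 514 + 18 + 19 = 551

551


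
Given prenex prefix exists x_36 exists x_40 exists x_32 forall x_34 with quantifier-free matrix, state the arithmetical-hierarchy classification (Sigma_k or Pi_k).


Leading quantifier is exists, so the class is Sigma.
Number of quantifier blocks = alternations + 1 = 1 + 1 = 2.
Classification: Sigma_2

Sigma_2


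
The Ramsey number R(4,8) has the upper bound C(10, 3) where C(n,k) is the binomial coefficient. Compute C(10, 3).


R(4,8) <= C(4+8-2, 4-1) = C(10, 3)
C(10, 3) = 10! / (3! * 7!)
= 120

120


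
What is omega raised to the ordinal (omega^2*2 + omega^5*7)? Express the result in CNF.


omega^(omega^2*2 + omega^5*7):
In ordinal addition a term is absorbed by a following term of strictly larger exponent: 2 < 5, so omega^2*2 + omega^5*7 = omega^5*7.
omega raised to a CNF ordinal is a single CNF term: Result = omega^(omega^5*7)

omega^(omega^5*7)


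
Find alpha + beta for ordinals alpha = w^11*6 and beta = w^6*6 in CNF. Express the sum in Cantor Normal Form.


Ordinal addition w^11*6 + w^6*6:
Leading exponent of alpha (11) > leading exponent of beta (6).
Since alpha's term has higher exponent than beta's leading term,
the sum is simply alpha followed by beta.
Result = w^11*6 + w^6*6

w^11*6 + w^6*6


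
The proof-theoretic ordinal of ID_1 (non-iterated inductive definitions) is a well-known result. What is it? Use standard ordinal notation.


The proof-theoretic ordinal of ID_1 (non-iterated inductive definitions) is a standard result in ordinal analysis.
This ordinal is the supremum of order types of primitive recursive well-orderings
that the theory can prove to be well-ordered.
For ID_1 (non-iterated inductive definitions), the proof-theoretic ordinal is psi_0(epsilon_{Omega+1}).

psi_0(epsilon_{Omega+1})


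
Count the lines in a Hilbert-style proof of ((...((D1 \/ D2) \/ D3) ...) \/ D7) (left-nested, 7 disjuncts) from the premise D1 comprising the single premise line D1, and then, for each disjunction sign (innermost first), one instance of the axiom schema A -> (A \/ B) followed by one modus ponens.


Building the left-nested 7-ary disjunction from D1:
- 1 premise line (D1)
- 7 disjuncts means 6 disjunction signs; each needs 1 axiom instance + 1 MP = 2 lines: 2 * 6 = 12
Total = 1 + 12 = 13 lines.

13


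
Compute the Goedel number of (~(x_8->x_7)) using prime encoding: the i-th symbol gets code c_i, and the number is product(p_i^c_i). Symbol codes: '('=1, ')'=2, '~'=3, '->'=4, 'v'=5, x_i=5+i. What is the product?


Formula: (~(x_8->x_7))
Symbol codes: [1, 3, 1, 13, 4, 12, 2, 2]
Primes: [2, 3, 5, 7, 11, 13, 17, 19]
p_1^1 = 2^1 = 2
p_2^3 = 3^3 = 27
p_3^1 = 5^1 = 5
p_4^13 = 7^13 = 96889010407
p_5^4 = 11^4 = 14641
p_6^12 = 13^12 = 23298085122481
p_7^2 = 17^2 = 289
p_8^2 = 19^2 = 361
Product = 930967022529006140388361524937073010

930967022529006140388361524937073010


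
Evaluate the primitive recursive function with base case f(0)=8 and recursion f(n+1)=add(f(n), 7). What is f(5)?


f(0) = 8
f(1) = add(f(0), 7) = add(8, 7) = 15
f(2) = add(f(1), 7) = add(15, 7) = 22
f(3) = add(f(2), 7) = add(22, 7) = 29
f(4) = add(f(3), 7) = add(29, 7) = 36
f(5) = add(f(4), 7) = add(36, 7) = 43


43


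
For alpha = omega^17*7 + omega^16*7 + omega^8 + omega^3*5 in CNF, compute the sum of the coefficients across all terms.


CNF: omega^17*7 + omega^16*7 + omega^8 + omega^3*5
Coefficients: 7 + 7 + 1 + 5 = 20

20


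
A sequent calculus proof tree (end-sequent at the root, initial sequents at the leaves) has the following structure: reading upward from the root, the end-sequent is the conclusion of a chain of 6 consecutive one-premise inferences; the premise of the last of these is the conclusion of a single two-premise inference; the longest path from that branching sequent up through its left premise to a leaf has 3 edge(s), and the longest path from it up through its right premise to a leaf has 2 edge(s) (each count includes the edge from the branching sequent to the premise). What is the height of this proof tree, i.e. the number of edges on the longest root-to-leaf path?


Longest path through the left premise: 3 edges (measured from the branching sequent)
Longest path through the right premise: 2 edges
Height of the subtree rooted at the branching sequent: max(3, 2) = 3
The branching sequent sits 6 edges above the root (the chain of one-premise inferences), so height = 3 + 6 = 9

9


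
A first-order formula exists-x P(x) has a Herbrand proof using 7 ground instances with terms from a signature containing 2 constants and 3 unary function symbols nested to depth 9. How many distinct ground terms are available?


Herbrand terms by depth:
Depth 0: 2 constants
Depth 1: 6 new terms (running total: 8)
Depth 2: 18 new terms (running total: 26)
Depth 3: 54 new terms (running total: 80)
Depth 4: 162 new terms (running total: 242)
Depth 5: 486 new terms (running total: 728)
Depth 6: 1458 new terms (running total: 2186)
Depth 7: 4374 new terms (running total: 6560)
Depth 8: 13122 new terms (running total: 19682)
Depth 9: 39366 new terms (running total: 59048)
Total distinct ground terms = 59048

59048


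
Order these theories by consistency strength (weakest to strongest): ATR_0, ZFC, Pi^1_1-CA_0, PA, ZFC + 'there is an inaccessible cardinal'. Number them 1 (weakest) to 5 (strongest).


Ordering by consistency strength:
1. PA
2. ATR_0
3. Pi^1_1-CA_0
4. ZFC
5. ZFC + 'there is an inaccessible cardinal'


ATR_0=2, ZFC=4, Pi^1_1-CA_0=3, PA=1, ZFC + 'there is an inaccessible cardinal'=5


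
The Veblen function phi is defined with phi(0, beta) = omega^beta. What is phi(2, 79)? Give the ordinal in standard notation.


phi(2, 79):
phi(2, beta) = zeta_beta (the beta-th zeta number, fixed point of epsilon).
phi(2, 79) = zeta_79

zeta_79


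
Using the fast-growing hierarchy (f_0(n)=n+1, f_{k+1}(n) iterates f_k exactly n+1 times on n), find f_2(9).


f_2(9) = f_1^10(9)
f_1(m) = 2m + 1.
Iterating: f_1^k(n) = 2^k*(n+1) - 1.
f_2(9) = 2^10*(9+1) - 1 = 1024*10 - 1 = 10239

10239


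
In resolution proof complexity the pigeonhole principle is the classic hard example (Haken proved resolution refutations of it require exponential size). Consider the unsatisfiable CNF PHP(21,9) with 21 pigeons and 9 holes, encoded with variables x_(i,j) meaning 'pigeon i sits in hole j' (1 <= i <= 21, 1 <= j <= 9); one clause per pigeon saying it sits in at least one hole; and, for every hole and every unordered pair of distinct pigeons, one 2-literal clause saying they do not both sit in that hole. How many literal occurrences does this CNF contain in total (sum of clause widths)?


PHP(21,9): 21 pigeons, 9 holes, 21*9 = 189 variables.
- pigeon clauses: one per pigeon -> 21 clauses of width 9 -> 189 literals
- hole clauses: 9 holes * C(21,2) = 9 * 210 -> 1890 clauses of width 2 -> 3780 literals
Total literal occurrences = 189 + 3780 = 3969

3969


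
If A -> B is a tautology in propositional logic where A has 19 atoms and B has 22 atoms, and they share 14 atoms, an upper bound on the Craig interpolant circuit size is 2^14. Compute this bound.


Shared atoms = 14
Craig interpolant size bound = 2^14
= 16384

16384


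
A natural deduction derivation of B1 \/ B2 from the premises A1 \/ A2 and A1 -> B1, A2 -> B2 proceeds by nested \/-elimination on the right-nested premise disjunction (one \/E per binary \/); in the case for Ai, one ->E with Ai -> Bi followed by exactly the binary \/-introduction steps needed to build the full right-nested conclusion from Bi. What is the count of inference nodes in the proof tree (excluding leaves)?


Constructive dilemma with 2 branches, all disjunctions right-nested:
- \/E: the premise has 1 binary \/, each eliminated once: 1 nodes.
- ->E: one per case (Ai with Ai -> Bi gives Bi): 2 nodes.
- \/I: in case i < n, Bi needs 1 step to form Bi \/ (B(i+1) \/ ...) and then i-1 steps to prepend B(i-1), ..., B1, i.e. i steps; in case i = n, B2 needs 1 prepend steps.
  \/I total = (1 + 2 + ... + 1) + 1 = 1 + 1 = 2 nodes.
Total = 1 + 2 + 2 = 5

5


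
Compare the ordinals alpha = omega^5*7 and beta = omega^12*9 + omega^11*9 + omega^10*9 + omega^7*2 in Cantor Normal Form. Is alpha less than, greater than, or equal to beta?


Compare term by term from highest exponent:
alpha = omega^5*7
beta = omega^12*9 + omega^11*9 + omega^10*9 + omega^7*2
Term 1: alpha has omega^5*7, beta has omega^12*9
Term 2: alpha has omega^0*0, beta has omega^11*9
Term 3: alpha has omega^0*0, beta has omega^10*9
Term 4: alpha has omega^0*0, beta has omega^7*2
Result: alpha < beta

alpha < beta


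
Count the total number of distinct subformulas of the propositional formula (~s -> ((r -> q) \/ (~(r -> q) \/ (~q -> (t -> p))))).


Formula: (~s -> ((r -> q) \/ (~(r -> q) \/ (~q -> (t -> p)))))
Subformulas found:
  1. q
  2. s
  3. r
  4. t
  5. p
  6. ~s
  7. ~q
  8. (r -> q)
  9. (t -> p)
  10. ~(r -> q)
  11. (~q -> (t -> p))
  12. (~(r -> q) \/ (~q -> (t -> p)))
  13. ((r -> q) \/ (~(r -> q) \/ (~q -> (t -> p))))
  14. (~s -> ((r -> q) \/ (~(r -> q) \/ (~q -> (t -> p)))))
Total distinct subformulas = 14

14


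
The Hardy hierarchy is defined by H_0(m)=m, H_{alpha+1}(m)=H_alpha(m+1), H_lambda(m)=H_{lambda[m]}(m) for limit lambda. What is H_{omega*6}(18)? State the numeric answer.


H_{omega*6}(18):
For the Hardy hierarchy, H_{omega*k}(n) = 2^k * n.
2^6 = 64.
64 * 18 = 1152

1152


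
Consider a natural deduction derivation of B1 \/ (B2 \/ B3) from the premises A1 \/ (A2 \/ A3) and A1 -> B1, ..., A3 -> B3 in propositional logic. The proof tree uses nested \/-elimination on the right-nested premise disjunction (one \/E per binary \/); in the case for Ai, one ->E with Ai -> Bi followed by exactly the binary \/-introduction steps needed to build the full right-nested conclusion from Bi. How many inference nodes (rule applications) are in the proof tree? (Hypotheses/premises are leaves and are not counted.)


Constructive dilemma with 3 branches, all disjunctions right-nested:
- \/E: the premise has 2 binary \/, each eliminated once: 2 nodes.
- ->E: one per case (Ai with Ai -> Bi gives Bi): 3 nodes.
- \/I: in case i < n, Bi needs 1 step to form Bi \/ (B(i+1) \/ ...) and then i-1 steps to prepend B(i-1), ..., B1, i.e. i steps; in case i = n, B3 needs 2 prepend steps.
  \/I total = (1 + 2 + ... + 2) + 2 = 3 + 2 = 5 nodes.
Total = 2 + 3 + 5 = 10

10


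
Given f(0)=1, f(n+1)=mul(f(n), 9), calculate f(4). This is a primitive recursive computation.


f(0) = 1
f(1) = mul(f(0), 9) = mul(1, 9) = 9
f(2) = mul(f(1), 9) = mul(9, 9) = 81
f(3) = mul(f(2), 9) = mul(81, 9) = 729
f(4) = mul(f(3), 9) = mul(729, 9) = 6561


6561


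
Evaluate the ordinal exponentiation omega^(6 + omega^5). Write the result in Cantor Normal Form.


omega^(6 + omega^5):
In ordinal addition a term is absorbed by a following term of strictly larger exponent: 0 < 5, so 6 + omega^5 = omega^5.
omega raised to a CNF ordinal is a single CNF term: Result = omega^(omega^5)

omega^(omega^5)


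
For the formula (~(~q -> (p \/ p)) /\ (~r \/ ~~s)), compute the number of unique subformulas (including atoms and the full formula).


Formula: (~(~q -> (p \/ p)) /\ (~r \/ ~~s))
Subformulas found:
  1. q
  2. s
  3. r
  4. p
  5. ~s
  6. ~q
  7. ~r
  8. ~~s
  9. (p \/ p)
  10. (~r \/ ~~s)
  11. (~q -> (p \/ p))
  12. ~(~q -> (p \/ p))
  13. (~(~q -> (p \/ p)) /\ (~r \/ ~~s))
Total distinct subformulas = 13

13


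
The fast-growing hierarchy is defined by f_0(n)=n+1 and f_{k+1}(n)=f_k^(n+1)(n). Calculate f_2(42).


f_2(42) = f_1^43(42)
f_1(m) = 2m + 1.
Iterating: f_1^k(n) = 2^k*(n+1) - 1.
f_2(42) = 2^43*(42+1) - 1 = 8796093022208*43 - 1 = 378231999954943

378231999954943


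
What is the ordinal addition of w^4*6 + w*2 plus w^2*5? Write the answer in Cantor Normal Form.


Ordinal addition (w^4*6 + w*2) + w^2*5:
alpha's leading term has exponent 4 > beta's exponent 2, so it survives.
alpha's tail term has exponent 1 < beta's exponent 2, so it is absorbed by beta.
In ordinal addition, any term followed by a strictly larger-exponent term is absorbed.
Result = w^4*6 + w^2*5

w^4*6 + w^2*5


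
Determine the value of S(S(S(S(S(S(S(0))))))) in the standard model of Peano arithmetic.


Counting successors applied to 0:
7 applications of S to 0 = 7

7


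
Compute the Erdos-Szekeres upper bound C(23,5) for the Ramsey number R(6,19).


R(6,19) <= C(6+19-2, 6-1) = C(23, 5)
C(23, 5) = 23! / (5! * 18!)
= 33649

33649


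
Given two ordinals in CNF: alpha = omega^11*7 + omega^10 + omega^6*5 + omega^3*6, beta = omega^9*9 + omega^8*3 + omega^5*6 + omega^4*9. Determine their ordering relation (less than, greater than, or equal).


Compare term by term from highest exponent:
alpha = omega^11*7 + omega^10 + omega^6*5 + omega^3*6
beta = omega^9*9 + omega^8*3 + omega^5*6 + omega^4*9
Term 1: alpha has omega^11*7, beta has omega^9*9
Term 2: alpha has omega^10*1, beta has omega^8*3
Term 3: alpha has omega^6*5, beta has omega^5*6
Term 4: alpha has omega^3*6, beta has omega^4*9
Result: alpha > beta

alpha > beta


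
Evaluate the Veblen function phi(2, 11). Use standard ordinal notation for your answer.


phi(2, 11):
phi(2, beta) = zeta_beta (the beta-th zeta number, fixed point of epsilon).
phi(2, 11) = zeta_11

zeta_11


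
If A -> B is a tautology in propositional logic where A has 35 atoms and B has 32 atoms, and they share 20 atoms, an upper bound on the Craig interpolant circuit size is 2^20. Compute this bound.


Shared atoms = 20
Craig interpolant size bound = 2^20
= 1048576

1048576


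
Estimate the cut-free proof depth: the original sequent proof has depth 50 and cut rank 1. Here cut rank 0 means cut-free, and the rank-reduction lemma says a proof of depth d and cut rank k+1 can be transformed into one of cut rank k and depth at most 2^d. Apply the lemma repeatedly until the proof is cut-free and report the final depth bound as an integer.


Each rank reduction sends depth d to at most 2^d; cut rank r needs r reductions.
2_0(50) = 50
2_1(50) = 2^50 = 1125899906842624
Cut-free depth bound = 1125899906842624

1125899906842624


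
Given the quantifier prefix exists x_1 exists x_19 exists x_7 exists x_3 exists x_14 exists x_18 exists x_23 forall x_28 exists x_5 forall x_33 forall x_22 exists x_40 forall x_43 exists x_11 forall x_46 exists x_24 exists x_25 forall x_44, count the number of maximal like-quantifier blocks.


Alternations = 9.
Blocks = alternations + 1 = 10

10


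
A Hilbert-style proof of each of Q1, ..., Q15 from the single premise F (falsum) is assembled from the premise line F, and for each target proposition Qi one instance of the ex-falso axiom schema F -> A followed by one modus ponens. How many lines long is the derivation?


Ex falso, line by line:
- 1 premise line (F)
- 15 targets, each needing 1 axiom instance (F -> Qi) + 1 MP = 2 lines: 2 * 15 = 30
Total = 1 + 30 = 31 lines.

31


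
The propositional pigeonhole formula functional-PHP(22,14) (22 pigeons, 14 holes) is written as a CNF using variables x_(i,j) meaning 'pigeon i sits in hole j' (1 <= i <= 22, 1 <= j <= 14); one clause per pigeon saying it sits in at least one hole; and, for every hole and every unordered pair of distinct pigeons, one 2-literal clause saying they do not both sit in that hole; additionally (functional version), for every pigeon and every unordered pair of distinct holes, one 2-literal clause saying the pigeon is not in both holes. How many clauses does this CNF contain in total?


functional-PHP(22,14): 22 pigeons, 14 holes, 22*14 = 308 variables.
- pigeon clauses: one per pigeon -> 22 clauses
- hole clauses: 14 holes * C(22,2) = 14 * 231 -> 3234 clauses
- functional clauses: 22 pigeons * C(14,2) = 22 * 91 -> 2002 clauses
Total clauses = 22 + 3234 + 2002 = 5258

5258


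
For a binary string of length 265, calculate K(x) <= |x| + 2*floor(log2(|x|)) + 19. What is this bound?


floor(log2(265)) = 8
2 * 8 = 16
K(x) <= 265 + 16 + 19 = 300

300


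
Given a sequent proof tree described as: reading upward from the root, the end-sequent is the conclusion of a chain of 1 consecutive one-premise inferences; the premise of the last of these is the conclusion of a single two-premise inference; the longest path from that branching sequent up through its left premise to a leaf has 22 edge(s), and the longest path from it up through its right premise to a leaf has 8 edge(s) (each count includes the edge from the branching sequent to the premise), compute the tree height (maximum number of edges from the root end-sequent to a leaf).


Longest path through the left premise: 22 edges (measured from the branching sequent)
Longest path through the right premise: 8 edges
Height of the subtree rooted at the branching sequent: max(22, 8) = 22
The branching sequent sits 1 edges above the root (the chain of one-premise inferences), so height = 22 + 1 = 23

23


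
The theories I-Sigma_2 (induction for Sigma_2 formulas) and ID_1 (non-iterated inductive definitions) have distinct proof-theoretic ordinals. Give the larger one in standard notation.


Proof-theoretic ordinal of I-Sigma_2 (induction for Sigma_2 formulas): omega^(omega^omega)
Proof-theoretic ordinal of ID_1 (non-iterated inductive definitions): psi_0(epsilon_{Omega+1})
Comparing: omega^(omega^omega) < psi_0(epsilon_{Omega+1}).
The larger ordinal is psi_0(epsilon_{Omega+1}) (from ID_1 (non-iterated inductive definitions)).

psi_0(epsilon_{Omega+1})


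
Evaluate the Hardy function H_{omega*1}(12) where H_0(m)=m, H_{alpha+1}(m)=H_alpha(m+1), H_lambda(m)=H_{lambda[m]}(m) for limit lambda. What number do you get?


H_{omega*1}(12):
For the Hardy hierarchy, H_{omega*k}(n) = 2^k * n.
2^1 = 2.
2 * 12 = 24

24


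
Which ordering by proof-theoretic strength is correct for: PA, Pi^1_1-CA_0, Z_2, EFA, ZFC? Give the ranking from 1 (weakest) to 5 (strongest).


Ordering by consistency strength:
1. EFA
2. PA
3. Pi^1_1-CA_0
4. Z_2
5. ZFC


PA=2, Pi^1_1-CA_0=3, Z_2=4, EFA=1, ZFC=5


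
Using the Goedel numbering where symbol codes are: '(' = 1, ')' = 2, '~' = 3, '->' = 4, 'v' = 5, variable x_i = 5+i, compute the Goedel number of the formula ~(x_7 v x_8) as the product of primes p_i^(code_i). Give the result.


Formula: ~(x_7 v x_8)
Symbol codes: [3, 1, 12, 5, 13, 2]
Primes: [2, 3, 5, 7, 11, 13]
p_1^3 = 2^3 = 8
p_2^1 = 3^1 = 3
p_3^12 = 5^12 = 244140625
p_4^5 = 7^5 = 16807
p_5^13 = 11^13 = 34522712143931
p_6^2 = 13^2 = 169
Product = 574556980590909173279296875000

574556980590909173279296875000


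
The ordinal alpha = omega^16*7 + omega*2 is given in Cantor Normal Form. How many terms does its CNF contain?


CNF: omega^16*7 + omega*2
Count the summands separated by '+':
  term 1: omega^16*7
  term 2: omega*2
Total terms = 2

2


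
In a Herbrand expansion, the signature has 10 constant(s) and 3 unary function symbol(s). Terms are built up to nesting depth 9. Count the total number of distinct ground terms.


Herbrand terms by depth:
Depth 0: 10 constants
Depth 1: 30 new terms (running total: 40)
Depth 2: 90 new terms (running total: 130)
Depth 3: 270 new terms (running total: 400)
Depth 4: 810 new terms (running total: 1210)
Depth 5: 2430 new terms (running total: 3640)
Depth 6: 7290 new terms (running total: 10930)
Depth 7: 21870 new terms (running total: 32800)
Depth 8: 65610 new terms (running total: 98410)
Depth 9: 196830 new terms (running total: 295240)
Total distinct ground terms = 295240

295240


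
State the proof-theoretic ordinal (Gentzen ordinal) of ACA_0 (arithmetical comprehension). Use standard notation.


The proof-theoretic ordinal of ACA_0 (arithmetical comprehension) is a standard result in ordinal analysis.
This ordinal is the supremum of order types of primitive recursive well-orderings
that the theory can prove to be well-ordered.
For ACA_0 (arithmetical comprehension), the proof-theoretic ordinal is epsilon_0.

epsilon_0


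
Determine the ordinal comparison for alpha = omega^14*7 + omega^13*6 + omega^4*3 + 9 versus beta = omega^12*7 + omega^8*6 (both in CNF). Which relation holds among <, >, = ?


Compare term by term from highest exponent:
alpha = omega^14*7 + omega^13*6 + omega^4*3 + 9
beta = omega^12*7 + omega^8*6
Term 1: alpha has omega^14*7, beta has omega^12*7
Term 2: alpha has omega^13*6, beta has omega^8*6
Term 3: alpha has omega^4*3, beta has omega^0*0
Term 4: alpha has omega^0*9, beta has omega^0*0
Result: alpha > beta

alpha > beta


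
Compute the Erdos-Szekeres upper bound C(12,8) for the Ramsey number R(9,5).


R(9,5) <= C(9+5-2, 9-1) = C(12, 8)
C(12, 8) = 12! / (8! * 4!)
= 495

495


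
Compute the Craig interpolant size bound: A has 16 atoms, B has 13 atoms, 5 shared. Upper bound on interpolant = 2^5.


Shared atoms = 5
Craig interpolant size bound = 2^5
= 32

32


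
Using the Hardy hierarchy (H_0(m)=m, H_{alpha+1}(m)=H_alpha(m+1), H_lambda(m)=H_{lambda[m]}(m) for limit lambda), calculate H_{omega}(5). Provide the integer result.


H_{omega}(5):
H_omega(m) = H_m(m) = m + m = 2m.
Result = 2 * 5 = 10

10


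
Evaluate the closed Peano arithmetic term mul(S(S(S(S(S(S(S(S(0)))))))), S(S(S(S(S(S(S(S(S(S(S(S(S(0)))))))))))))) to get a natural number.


mul(S^8(0), S^13(0)):
S^8(0) = 8
S^13(0) = 13
8 * 13 = 104

104


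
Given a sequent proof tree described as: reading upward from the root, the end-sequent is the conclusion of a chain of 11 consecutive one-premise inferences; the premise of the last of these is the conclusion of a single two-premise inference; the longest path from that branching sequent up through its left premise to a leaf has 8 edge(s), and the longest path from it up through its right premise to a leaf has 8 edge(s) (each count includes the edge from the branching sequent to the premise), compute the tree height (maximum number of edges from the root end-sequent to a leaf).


Longest path through the left premise: 8 edges (measured from the branching sequent)
Longest path through the right premise: 8 edges
Height of the subtree rooted at the branching sequent: max(8, 8) = 8
The branching sequent sits 11 edges above the root (the chain of one-premise inferences), so height = 8 + 11 = 19

19


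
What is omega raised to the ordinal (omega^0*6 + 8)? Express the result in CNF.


omega^(omega^0*6 + 8):
omega^0 = 1, so the exponent is 6 + 8 = 14 (finite ordinal addition).
Result = omega^14, already a single CNF term.

omega^14


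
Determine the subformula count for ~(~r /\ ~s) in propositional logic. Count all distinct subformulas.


Formula: ~(~r /\ ~s)
Subformulas found:
  1. s
  2. r
  3. ~s
  4. ~r
  5. (~r /\ ~s)
  6. ~(~r /\ ~s)
Total distinct subformulas = 6

6


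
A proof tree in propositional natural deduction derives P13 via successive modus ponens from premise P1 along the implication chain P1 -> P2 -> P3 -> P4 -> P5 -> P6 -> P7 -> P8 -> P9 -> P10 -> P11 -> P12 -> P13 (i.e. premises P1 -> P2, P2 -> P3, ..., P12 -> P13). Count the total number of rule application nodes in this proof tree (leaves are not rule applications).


We have a chain: P1 -> P2 -> P3 -> P4 -> P5 -> P6 -> P7 -> P8 -> P9 -> P10 -> P11 -> P12 -> P13.
Each modus ponens application produces the next variable.
The chain has 13 propositions, so 13-1 = 12 modus ponens steps.
Total inference nodes = 12

12


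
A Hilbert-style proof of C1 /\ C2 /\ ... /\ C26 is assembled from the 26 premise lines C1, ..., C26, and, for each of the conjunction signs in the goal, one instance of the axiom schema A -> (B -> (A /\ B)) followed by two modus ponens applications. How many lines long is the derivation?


Conjoining 26 premises:
- 26 premise lines
- the goal has 25 conjunction signs; each costs 1 axiom instance + 2 MP = 3 lines: 3 * 25 = 75
Total = 26 + 75 = 101 lines.

101


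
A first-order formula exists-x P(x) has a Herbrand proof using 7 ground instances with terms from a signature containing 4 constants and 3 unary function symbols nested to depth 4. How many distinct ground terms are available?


Herbrand terms by depth:
Depth 0: 4 constants
Depth 1: 12 new terms (running total: 16)
Depth 2: 36 new terms (running total: 52)
Depth 3: 108 new terms (running total: 160)
Depth 4: 324 new terms (running total: 484)
Total distinct ground terms = 484

484


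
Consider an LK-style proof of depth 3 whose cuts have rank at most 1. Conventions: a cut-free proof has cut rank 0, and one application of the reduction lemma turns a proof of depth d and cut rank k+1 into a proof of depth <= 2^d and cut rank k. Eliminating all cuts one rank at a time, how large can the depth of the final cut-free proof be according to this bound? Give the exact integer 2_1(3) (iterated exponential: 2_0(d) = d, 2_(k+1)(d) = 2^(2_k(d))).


Each rank reduction sends depth d to at most 2^d; cut rank r needs r reductions.
2_0(3) = 3
2_1(3) = 2^3 = 8
Cut-free depth bound = 8

8


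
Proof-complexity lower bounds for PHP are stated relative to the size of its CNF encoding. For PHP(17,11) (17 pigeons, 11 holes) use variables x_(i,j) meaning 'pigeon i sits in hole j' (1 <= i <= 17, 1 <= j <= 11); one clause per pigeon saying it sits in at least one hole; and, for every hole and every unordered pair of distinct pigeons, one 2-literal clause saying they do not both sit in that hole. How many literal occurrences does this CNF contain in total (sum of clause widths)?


PHP(17,11): 17 pigeons, 11 holes, 17*11 = 187 variables.
- pigeon clauses: one per pigeon -> 17 clauses of width 11 -> 187 literals
- hole clauses: 11 holes * C(17,2) = 11 * 136 -> 1496 clauses of width 2 -> 2992 literals
Total literal occurrences = 187 + 2992 = 3179

3179


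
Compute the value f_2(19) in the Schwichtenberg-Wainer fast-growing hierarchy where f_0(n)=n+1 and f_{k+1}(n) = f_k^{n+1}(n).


f_2(19) = f_1^20(19)
f_1(m) = 2m + 1.
Iterating: f_1^k(n) = 2^k*(n+1) - 1.
f_2(19) = 2^20*(19+1) - 1 = 1048576*20 - 1 = 20971519

20971519


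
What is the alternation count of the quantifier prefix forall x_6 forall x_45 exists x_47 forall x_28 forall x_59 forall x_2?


Walk the prefix and count type changes:
  position 1: forall -> forall
  position 2: forall -> exists <-- alternation
  position 3: exists -> forall <-- alternation
  position 4: forall -> forall
  position 5: forall -> forall
Total alternations = 2

2


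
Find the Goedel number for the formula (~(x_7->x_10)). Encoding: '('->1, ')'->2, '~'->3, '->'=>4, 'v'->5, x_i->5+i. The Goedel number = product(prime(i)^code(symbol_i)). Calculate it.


Formula: (~(x_7->x_10))
Symbol codes: [1, 3, 1, 12, 4, 15, 2, 2]
Primes: [2, 3, 5, 7, 11, 13, 17, 19]
p_1^1 = 2^1 = 2
p_2^3 = 3^3 = 27
p_3^1 = 5^1 = 5
p_4^12 = 7^12 = 13841287201
p_5^4 = 11^4 = 14641
p_6^15 = 13^15 = 51185893014090757
p_7^2 = 17^2 = 289
p_8^2 = 19^2 = 361
Product = 292190649785175212919032895755249914710

292190649785175212919032895755249914710


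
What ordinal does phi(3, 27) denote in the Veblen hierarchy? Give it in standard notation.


phi(3, 27):
phi(3, beta) = eta_beta (the beta-th eta number, fixed point of zeta).
phi(3, 27) = eta_27

eta_27


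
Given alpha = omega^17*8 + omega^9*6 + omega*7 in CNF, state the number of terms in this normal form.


CNF: omega^17*8 + omega^9*6 + omega*7
Count the summands separated by '+':
  term 1: omega^17*8
  term 2: omega^9*6
  term 3: omega*7
Total terms = 3

3


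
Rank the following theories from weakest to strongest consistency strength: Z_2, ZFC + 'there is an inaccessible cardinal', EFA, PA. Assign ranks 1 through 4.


Ordering by consistency strength:
1. EFA
2. PA
3. Z_2
4. ZFC + 'there is an inaccessible cardinal'


Z_2=3, ZFC + 'there is an inaccessible cardinal'=4, EFA=1, PA=2


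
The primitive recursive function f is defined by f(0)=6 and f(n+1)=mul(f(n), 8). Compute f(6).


f(0) = 6
f(1) = mul(f(0), 8) = mul(6, 8) = 48
f(2) = mul(f(1), 8) = mul(48, 8) = 384
f(3) = mul(f(2), 8) = mul(384, 8) = 3072
f(4) = mul(f(3), 8) = mul(3072, 8) = 24576
f(5) = mul(f(4), 8) = mul(24576, 8) = 196608
f(6) = mul(f(5), 8) = mul(196608, 8) = 1572864


1572864


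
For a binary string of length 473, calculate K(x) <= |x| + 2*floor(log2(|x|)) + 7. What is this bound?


floor(log2(473)) = 8
2 * 8 = 16
K(x) <= 473 + 16 + 7 = 496

496


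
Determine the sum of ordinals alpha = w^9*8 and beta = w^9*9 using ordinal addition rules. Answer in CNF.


Ordinal addition w^9*8 + w^9*9:
Both terms have the same exponent 9.
w^e*c + w^e*d = w^e*(c+d).
Result = w^9*(8+9) = w^9*17

w^9*17


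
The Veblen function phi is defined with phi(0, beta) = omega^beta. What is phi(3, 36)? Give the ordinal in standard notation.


phi(3, 36):
phi(3, beta) = eta_beta (the beta-th eta number, fixed point of zeta).
phi(3, 36) = eta_36

eta_36


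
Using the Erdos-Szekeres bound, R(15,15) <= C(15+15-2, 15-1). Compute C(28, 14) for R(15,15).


R(15,15) <= C(15+15-2, 15-1) = C(28, 14)
C(28, 14) = 28! / (14! * 14!)
= 40116600

40116600


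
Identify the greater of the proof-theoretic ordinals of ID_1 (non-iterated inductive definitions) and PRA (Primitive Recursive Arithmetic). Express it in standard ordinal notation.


Proof-theoretic ordinal of ID_1 (non-iterated inductive definitions): psi_0(epsilon_{Omega+1})
Proof-theoretic ordinal of PRA (Primitive Recursive Arithmetic): omega^omega
Comparing: omega^omega < psi_0(epsilon_{Omega+1}).
The larger ordinal is psi_0(epsilon_{Omega+1}) (from ID_1 (non-iterated inductive definitions)).

psi_0(epsilon_{Omega+1})


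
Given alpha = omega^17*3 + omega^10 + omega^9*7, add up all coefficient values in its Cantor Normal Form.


CNF: omega^17*3 + omega^10 + omega^9*7
Coefficients: 3 + 1 + 7 = 11

11


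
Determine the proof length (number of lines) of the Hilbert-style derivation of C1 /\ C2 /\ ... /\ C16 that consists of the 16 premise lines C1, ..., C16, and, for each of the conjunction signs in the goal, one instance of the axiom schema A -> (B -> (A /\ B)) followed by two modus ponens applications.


Conjoining 16 premises:
- 16 premise lines
- the goal has 15 conjunction signs; each costs 1 axiom instance + 2 MP = 3 lines: 3 * 15 = 45
Total = 16 + 45 = 61 lines.

61


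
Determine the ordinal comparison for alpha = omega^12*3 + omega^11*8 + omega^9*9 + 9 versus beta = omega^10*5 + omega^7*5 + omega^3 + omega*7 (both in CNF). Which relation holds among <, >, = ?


Compare term by term from highest exponent:
alpha = omega^12*3 + omega^11*8 + omega^9*9 + 9
beta = omega^10*5 + omega^7*5 + omega^3 + omega*7
Term 1: alpha has omega^12*3, beta has omega^10*5
Term 2: alpha has omega^11*8, beta has omega^7*5
Term 3: alpha has omega^9*9, beta has omega^3*1
Term 4: alpha has omega^0*9, beta has omega^1*7
Result: alpha > beta

alpha > beta


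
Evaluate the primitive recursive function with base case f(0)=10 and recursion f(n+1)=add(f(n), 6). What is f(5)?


f(0) = 10
f(1) = add(f(0), 6) = add(10, 6) = 16
f(2) = add(f(1), 6) = add(16, 6) = 22
f(3) = add(f(2), 6) = add(22, 6) = 28
f(4) = add(f(3), 6) = add(28, 6) = 34
f(5) = add(f(4), 6) = add(34, 6) = 40


40


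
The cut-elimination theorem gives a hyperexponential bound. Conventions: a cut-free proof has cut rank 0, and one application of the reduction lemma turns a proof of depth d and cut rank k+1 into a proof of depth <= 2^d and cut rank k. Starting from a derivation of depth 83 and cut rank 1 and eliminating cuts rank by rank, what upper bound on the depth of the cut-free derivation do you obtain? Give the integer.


Each rank reduction sends depth d to at most 2^d; cut rank r needs r reductions.
2_0(83) = 83
2_1(83) = 2^83 = 9671406556917033397649408
Cut-free depth bound = 9671406556917033397649408

9671406556917033397649408


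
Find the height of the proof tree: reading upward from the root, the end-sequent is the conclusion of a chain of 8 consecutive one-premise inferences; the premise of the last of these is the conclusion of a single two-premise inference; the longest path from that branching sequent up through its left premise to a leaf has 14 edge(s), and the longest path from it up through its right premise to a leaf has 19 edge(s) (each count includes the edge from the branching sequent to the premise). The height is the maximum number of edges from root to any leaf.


Longest path through the left premise: 14 edges (measured from the branching sequent)
Longest path through the right premise: 19 edges
Height of the subtree rooted at the branching sequent: max(14, 19) = 19
The branching sequent sits 8 edges above the root (the chain of one-premise inferences), so height = 19 + 8 = 27

27


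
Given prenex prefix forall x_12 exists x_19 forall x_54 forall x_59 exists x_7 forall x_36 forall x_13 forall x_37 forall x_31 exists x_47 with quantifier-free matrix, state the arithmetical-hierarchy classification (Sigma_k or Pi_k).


Leading quantifier is forall, so the class is Pi.
Number of quantifier blocks = alternations + 1 = 5 + 1 = 6.
Classification: Pi_6

Pi_6


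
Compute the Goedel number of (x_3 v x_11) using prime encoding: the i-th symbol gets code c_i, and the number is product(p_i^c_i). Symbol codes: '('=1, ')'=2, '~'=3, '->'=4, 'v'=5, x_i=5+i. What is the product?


Formula: (x_3 v x_11)
Symbol codes: [1, 8, 5, 16, 2]
Primes: [2, 3, 5, 7, 11]
p_1^1 = 2^1 = 2
p_2^8 = 3^8 = 6561
p_3^5 = 5^5 = 3125
p_4^16 = 7^16 = 33232930569601
p_5^2 = 11^2 = 121
Product = 164893700959533821756250

164893700959533821756250


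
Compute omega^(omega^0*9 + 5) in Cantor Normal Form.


omega^(omega^0*9 + 5):
omega^0 = 1, so the exponent is 9 + 5 = 14 (finite ordinal addition).
Result = omega^14, already a single CNF term.

omega^14


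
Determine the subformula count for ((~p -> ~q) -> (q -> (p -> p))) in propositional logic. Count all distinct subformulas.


Formula: ((~p -> ~q) -> (q -> (p -> p)))
Subformulas found:
  1. q
  2. p
  3. ~p
  4. ~q
  5. (p -> p)
  6. (~p -> ~q)
  7. (q -> (p -> p))
  8. ((~p -> ~q) -> (q -> (p -> p)))
Total distinct subformulas = 8

8


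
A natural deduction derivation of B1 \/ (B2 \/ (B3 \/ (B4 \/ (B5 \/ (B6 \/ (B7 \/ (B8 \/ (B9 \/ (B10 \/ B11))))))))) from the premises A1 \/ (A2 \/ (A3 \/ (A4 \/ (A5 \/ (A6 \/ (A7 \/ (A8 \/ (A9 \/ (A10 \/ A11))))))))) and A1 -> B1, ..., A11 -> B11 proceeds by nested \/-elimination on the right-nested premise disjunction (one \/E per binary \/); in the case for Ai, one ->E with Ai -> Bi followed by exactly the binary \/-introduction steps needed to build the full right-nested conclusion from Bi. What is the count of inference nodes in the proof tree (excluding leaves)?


Constructive dilemma with 11 branches, all disjunctions right-nested:
- \/E: the premise has 10 binary \/, each eliminated once: 10 nodes.
- ->E: one per case (Ai with Ai -> Bi gives Bi): 11 nodes.
- \/I: in case i < n, Bi needs 1 step to form Bi \/ (B(i+1) \/ ...) and then i-1 steps to prepend B(i-1), ..., B1, i.e. i steps; in case i = n, B11 needs 10 prepend steps.
  \/I total = (1 + 2 + ... + 10) + 10 = 55 + 10 = 65 nodes.
Total = 10 + 11 + 65 = 86

86


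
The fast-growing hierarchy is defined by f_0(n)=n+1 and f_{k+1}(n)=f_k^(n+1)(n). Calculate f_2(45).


f_2(45) = f_1^46(45)
f_1(m) = 2m + 1.
Iterating: f_1^k(n) = 2^k*(n+1) - 1.
f_2(45) = 2^46*(45+1) - 1 = 70368744177664*46 - 1 = 3236962232172543

3236962232172543


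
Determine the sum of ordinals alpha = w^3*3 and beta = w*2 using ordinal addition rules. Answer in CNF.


Ordinal addition w^3*3 + w*2:
Leading exponent of alpha (3) > leading exponent of beta (1).
Since alpha's term has higher exponent than beta's leading term,
the sum is simply alpha followed by beta.
Result = w^3*3 + w*2

w^3*3 + w*2


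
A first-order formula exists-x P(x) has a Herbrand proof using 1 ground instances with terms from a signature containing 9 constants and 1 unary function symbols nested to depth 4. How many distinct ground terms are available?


Herbrand terms by depth:
Depth 0: 9 constants
Depth 1: 9 new terms (running total: 18)
Depth 2: 9 new terms (running total: 27)
Depth 3: 9 new terms (running total: 36)
Depth 4: 9 new terms (running total: 45)
Total distinct ground terms = 45

45


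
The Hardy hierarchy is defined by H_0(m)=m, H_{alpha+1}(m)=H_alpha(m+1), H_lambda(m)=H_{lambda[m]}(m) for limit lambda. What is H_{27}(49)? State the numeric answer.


H_27(49):
For finite ordinals k, H_k(n) = n + k (each successor step adds 1).
H_27(49) = 49 + 27 = 76

76


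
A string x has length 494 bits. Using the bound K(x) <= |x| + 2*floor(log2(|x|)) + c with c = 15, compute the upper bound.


floor(log2(494)) = 8
2 * 8 = 16
K(x) <= 494 + 16 + 15 = 525

525


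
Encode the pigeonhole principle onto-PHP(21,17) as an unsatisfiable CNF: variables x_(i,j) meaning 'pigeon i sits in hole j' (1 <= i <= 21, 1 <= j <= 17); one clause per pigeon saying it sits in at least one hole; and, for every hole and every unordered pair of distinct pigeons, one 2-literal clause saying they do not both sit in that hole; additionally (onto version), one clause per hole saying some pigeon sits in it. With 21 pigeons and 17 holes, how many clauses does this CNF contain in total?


onto-PHP(21,17): 21 pigeons, 17 holes, 21*17 = 357 variables.
- pigeon clauses: one per pigeon -> 21 clauses
- hole clauses: 17 holes * C(21,2) = 17 * 210 -> 3570 clauses
- onto clauses: one per hole -> 17 clauses
Total clauses = 21 + 3570 + 17 = 3608

3608


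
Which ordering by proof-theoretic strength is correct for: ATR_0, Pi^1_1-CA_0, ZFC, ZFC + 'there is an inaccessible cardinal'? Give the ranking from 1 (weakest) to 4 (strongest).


Ordering by consistency strength:
1. ATR_0
2. Pi^1_1-CA_0
3. ZFC
4. ZFC + 'there is an inaccessible cardinal'


ATR_0=1, Pi^1_1-CA_0=2, ZFC=3, ZFC + 'there is an inaccessible cardinal'=4


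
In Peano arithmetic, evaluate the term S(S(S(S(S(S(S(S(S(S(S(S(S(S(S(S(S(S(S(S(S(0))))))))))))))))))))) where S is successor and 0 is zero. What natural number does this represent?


Counting successors applied to 0:
21 applications of S to 0 = 21

21


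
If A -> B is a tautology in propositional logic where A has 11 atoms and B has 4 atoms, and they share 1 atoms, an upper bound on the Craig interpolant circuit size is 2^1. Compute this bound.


Shared atoms = 1
Craig interpolant size bound = 2^1
= 2

2


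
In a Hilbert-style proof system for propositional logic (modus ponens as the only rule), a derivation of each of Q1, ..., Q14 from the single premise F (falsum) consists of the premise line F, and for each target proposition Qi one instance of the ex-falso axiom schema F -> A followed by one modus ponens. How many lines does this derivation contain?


Ex falso, line by line:
- 1 premise line (F)
- 14 targets, each needing 1 axiom instance (F -> Qi) + 1 MP = 2 lines: 2 * 14 = 28
Total = 1 + 28 = 29 lines.

29


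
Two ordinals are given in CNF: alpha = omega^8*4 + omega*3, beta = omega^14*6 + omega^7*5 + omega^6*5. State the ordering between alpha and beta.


Compare term by term from highest exponent:
alpha = omega^8*4 + omega*3
beta = omega^14*6 + omega^7*5 + omega^6*5
Term 1: alpha has omega^8*4, beta has omega^14*6
Term 2: alpha has omega^1*3, beta has omega^7*5
Term 3: alpha has omega^0*0, beta has omega^6*5
Result: alpha < beta

alpha < beta
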